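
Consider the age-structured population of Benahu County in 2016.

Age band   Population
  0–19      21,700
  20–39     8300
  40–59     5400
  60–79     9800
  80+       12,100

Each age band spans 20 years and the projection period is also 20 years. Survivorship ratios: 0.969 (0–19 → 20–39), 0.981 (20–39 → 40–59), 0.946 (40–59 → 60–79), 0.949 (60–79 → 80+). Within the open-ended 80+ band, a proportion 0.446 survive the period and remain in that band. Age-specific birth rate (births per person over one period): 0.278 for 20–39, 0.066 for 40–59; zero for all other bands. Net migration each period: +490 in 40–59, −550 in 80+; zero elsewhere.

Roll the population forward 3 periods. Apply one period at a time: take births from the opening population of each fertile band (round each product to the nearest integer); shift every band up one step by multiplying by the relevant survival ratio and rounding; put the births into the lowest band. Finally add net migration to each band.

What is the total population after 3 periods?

After projecting period 1:
Births: 8300 × 0.278 = 2307 ; 5400 × 0.066 = 356 — total 2663
20–39: 21700 × 0.969 = 21027
40–59: 8300 × 0.981 = 8142
60–79: 5400 × 0.946 = 5108
80+: 9800 × 0.949 + 12100 × 0.446 = 9300 + 5397 = 14697
Net migration: 40–59 + 490 → 8632; 80+ − 550 → 14147
End of period: [2663, 21027, 8632, 5108, 14147]
After projecting period 2:
Births: 21027 × 0.278 = 5846 ; 8632 × 0.066 = 570 — total 6416
20–39: 2663 × 0.969 = 2580
40–59: 21027 × 0.981 = 20627
60–79: 8632 × 0.946 = 8166
80+: 5108 × 0.949 + 14147 × 0.446 = 4847 + 6310 = 11157
Net migration: 40–59 + 490 → 21117; 80+ − 550 → 10607
End of period: [6416, 2580, 21117, 8166, 10607]
After projecting period 3:
Births: 2580 × 0.278 = 717 ; 21117 × 0.066 = 1394 — total 2111
20–39: 6416 × 0.969 = 6217
40–59: 2580 × 0.981 = 2531
60–79: 21117 × 0.946 = 19977
80+: 8166 × 0.949 + 10607 × 0.446 = 7750 + 4731 = 12481
Net migration: 40–59 + 490 → 3021; 80+ − 550 → 11931
End of period: [2111, 6217, 3021, 19977, 11931]
Total after period 3: 2111 + 6217 + 3021 + 19977 + 11931 = 43257

43257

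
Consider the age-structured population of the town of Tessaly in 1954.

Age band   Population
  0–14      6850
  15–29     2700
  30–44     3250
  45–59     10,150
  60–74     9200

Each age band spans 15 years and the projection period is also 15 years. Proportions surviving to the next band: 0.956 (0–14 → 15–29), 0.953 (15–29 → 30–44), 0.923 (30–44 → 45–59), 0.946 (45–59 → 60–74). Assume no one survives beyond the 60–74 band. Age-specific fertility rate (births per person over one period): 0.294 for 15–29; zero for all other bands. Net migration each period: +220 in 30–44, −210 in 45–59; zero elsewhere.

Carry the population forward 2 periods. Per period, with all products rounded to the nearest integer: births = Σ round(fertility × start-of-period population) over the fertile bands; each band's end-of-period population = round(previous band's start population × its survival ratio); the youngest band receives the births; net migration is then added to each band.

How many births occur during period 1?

794

Numbering the groups 1..5 from youngest to oldest:
Period 1.
Births: 2700 × 0.294 = 794
Group 2: 6850 × 0.956 = 6549
Group 3: 2700 × 0.953 = 2573
Group 4: 3250 × 0.923 = 3000
Group 5: 10150 × 0.946 = 9602
Net migration: Group 3 + 220 → 2793; Group 4 − 210 → 2790
Giving 794 / 6549 / 2793 / 2790 / 9602.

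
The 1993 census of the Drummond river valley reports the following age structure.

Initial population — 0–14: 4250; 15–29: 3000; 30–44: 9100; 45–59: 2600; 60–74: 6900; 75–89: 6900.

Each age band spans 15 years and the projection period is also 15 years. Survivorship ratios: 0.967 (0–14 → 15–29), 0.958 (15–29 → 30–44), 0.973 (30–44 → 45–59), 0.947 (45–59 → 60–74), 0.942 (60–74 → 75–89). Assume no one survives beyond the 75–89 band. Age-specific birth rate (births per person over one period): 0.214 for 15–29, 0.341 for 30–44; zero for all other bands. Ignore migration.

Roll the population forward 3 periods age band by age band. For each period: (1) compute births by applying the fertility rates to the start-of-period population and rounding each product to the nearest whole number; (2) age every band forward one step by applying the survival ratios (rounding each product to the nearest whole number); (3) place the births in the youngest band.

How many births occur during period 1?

Numbering the groups 1..6 from youngest to oldest:
[period 1]
Births: 3000 * 0.214 = 642 ; 9100 * 0.341 = 3103 ⇒ total 3745
Group 2: 4250 * 0.967 = 4110
Group 3: 3000 * 0.958 = 2874
Group 4: 9100 * 0.973 = 8854
Group 5: 2600 * 0.947 = 2462
Group 6: 6900 * 0.942 = 6500
Population now: 0–14=3745, 15–29=4110, 30–44=2874, 45–59=8854, 60–74=2462, 75–89=6500

3745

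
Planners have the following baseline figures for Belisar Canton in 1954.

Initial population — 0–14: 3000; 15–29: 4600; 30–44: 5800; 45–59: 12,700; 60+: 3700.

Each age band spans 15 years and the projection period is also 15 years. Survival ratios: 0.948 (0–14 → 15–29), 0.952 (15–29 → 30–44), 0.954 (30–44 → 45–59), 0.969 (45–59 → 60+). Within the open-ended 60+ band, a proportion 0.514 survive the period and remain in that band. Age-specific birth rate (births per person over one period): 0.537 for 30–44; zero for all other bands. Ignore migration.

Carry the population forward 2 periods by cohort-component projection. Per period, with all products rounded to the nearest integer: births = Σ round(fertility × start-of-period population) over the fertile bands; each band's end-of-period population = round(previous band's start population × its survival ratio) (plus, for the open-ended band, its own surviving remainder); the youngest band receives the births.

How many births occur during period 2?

After projecting period 1:
Births: 5800 × 0.537 = 3115
15–29: 3000 × 0.948 = 2844
30–44: 4600 × 0.952 = 4379
45–59: 5800 × 0.954 = 5533
60+: 12700 × 0.969 + 3700 × 0.514 = 12306 + 1902 = 14208
Population now: 0–14=3115, 15–29=2844, 30–44=4379, 45–59=5533, 60+=14208
After projecting period 2:
Births: 4379 × 0.537 = 2352
15–29: 3115 × 0.948 = 2953
30–44: 2844 × 0.952 = 2707
45–59: 4379 × 0.954 = 4178
60+: 5533 × 0.969 + 14208 × 0.514 = 5361 + 7303 = 12664
Population now: 0–14=2352, 15–29=2953, 30–44=2707, 45–59=4178, 60+=12664

2352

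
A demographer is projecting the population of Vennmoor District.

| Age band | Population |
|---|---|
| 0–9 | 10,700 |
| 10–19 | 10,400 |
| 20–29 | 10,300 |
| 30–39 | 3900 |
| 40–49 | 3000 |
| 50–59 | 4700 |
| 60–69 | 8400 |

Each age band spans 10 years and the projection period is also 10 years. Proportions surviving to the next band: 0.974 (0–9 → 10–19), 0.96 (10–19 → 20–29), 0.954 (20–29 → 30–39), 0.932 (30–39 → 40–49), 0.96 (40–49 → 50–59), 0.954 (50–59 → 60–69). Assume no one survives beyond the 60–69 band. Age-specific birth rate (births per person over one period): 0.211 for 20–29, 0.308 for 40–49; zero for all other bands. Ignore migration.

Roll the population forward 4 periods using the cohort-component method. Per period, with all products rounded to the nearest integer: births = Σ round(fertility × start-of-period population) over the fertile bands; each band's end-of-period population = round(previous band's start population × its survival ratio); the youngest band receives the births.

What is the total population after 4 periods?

(Bands numbered youngest = 1 to oldest = 7.)
[period 1]
Births: 10300 × 0.211 = 2173, 3000 × 0.308 = 924 ⇒ total 3097
Band 2: 10700 × 0.974 = 10422
Band 3: 10400 × 0.96 = 9984
Band 4: 10300 × 0.954 = 9826
Band 5: 3900 × 0.932 = 3635
Band 6: 3000 × 0.96 = 2880
Band 7: 4700 × 0.954 = 4484
Giving 3097 / 10422 / 9984 / 9826 / 3635 / 2880 / 4484.
[period 2]
Births: 9984 × 0.211 = 2107, 3635 × 0.308 = 1120 ⇒ total 3227
Band 2: 3097 × 0.974 = 3016
Band 3: 10422 × 0.96 = 10005
Band 4: 9984 × 0.954 = 9525
Band 5: 9826 × 0.932 = 9158
Band 6: 3635 × 0.96 = 3490
Band 7: 2880 × 0.954 = 2748
Giving 3227 / 3016 / 10005 / 9525 / 9158 / 3490 / 2748.
[period 3]
Births: 10005 × 0.211 = 2111, 9158 × 0.308 = 2821 ⇒ total 4932
Band 2: 3227 × 0.974 = 3143
Band 3: 3016 × 0.96 = 2895
Band 4: 10005 × 0.954 = 9545
Band 5: 9525 × 0.932 = 8877
Band 6: 9158 × 0.96 = 8792
Band 7: 3490 × 0.954 = 3329
Giving 4932 / 3143 / 2895 / 9545 / 8877 / 8792 / 3329.
[period 4]
Births: 2895 × 0.211 = 611, 8877 × 0.308 = 2734 ⇒ total 3345
Band 2: 4932 × 0.974 = 4804
Band 3: 3143 × 0.96 = 3017
Band 4: 2895 × 0.954 = 2762
Band 5: 9545 × 0.932 = 8896
Band 6: 8877 × 0.96 = 8522
Band 7: 8792 × 0.954 = 8388
Giving 3345 / 4804 / 3017 / 2762 / 8896 / 8522 / 8388.
Total after period 4: 3345 + 4804 + 3017 + 2762 + 8896 + 8522 + 8388 = 39734

39734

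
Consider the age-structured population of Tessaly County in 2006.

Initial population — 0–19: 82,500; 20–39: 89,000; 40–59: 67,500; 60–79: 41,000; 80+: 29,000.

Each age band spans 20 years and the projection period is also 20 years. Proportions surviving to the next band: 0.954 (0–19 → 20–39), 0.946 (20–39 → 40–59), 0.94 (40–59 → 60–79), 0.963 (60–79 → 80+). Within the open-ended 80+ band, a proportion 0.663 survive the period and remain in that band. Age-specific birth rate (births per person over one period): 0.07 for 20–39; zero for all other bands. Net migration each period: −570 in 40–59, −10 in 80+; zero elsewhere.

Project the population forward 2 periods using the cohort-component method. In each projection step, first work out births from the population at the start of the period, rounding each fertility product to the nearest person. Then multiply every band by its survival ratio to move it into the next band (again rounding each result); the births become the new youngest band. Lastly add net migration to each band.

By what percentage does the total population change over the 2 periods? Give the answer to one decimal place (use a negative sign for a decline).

— Period 1 —
Births: 89000 × 0.07 = 6230
20–39: 82500 × 0.954 = 78705
40–59: 89000 × 0.946 = 84194
60–79: 67500 × 0.94 = 63450
80+: 41000 × 0.963 + 29000 × 0.663 = 39483 + 19227 = 58710
Net migration: 40–59 − 570 → 83624; 80+ − 10 → 58700
Population now: 0–19=6230, 20–39=78705, 40–59=83624, 60–79=63450, 80+=58700
— Period 2 —
Births: 78705 × 0.07 = 5509
20–39: 6230 × 0.954 = 5943
40–59: 78705 × 0.946 = 74455
60–79: 83624 × 0.94 = 78607
80+: 63450 × 0.963 + 58700 × 0.663 = 61102 + 38918 = 100020
Net migration: 40–59 − 570 → 73885; 80+ − 10 → 100010
Population now: 0–19=5509, 20–39=5943, 40–59=73885, 60–79=78607, 80+=100010
Total: 309000 → 263954; change = -45046; percentage change = -14.6%

-14.6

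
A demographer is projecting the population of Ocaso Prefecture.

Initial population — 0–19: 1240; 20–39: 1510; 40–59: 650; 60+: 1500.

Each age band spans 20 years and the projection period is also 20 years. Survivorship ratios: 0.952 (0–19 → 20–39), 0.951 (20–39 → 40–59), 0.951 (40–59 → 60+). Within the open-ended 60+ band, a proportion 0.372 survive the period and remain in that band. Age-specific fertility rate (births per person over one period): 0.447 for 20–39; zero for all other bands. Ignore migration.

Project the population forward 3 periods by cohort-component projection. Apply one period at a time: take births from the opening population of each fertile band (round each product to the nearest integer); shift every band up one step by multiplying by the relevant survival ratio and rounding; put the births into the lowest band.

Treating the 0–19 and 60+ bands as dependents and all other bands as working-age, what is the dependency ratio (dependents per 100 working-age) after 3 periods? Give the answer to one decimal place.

— Period 1 —
Births: 1510 × 0.447 = 675
20–39: 1240 × 0.952 = 1180
40–59: 1510 × 0.951 = 1436
60+: 650 × 0.951 + 1500 × 0.372 = 618 + 558 = 1176
End of period: [675, 1180, 1436, 1176]
— Period 2 —
Births: 1180 × 0.447 = 527
20–39: 675 × 0.952 = 643
40–59: 1180 × 0.951 = 1122
60+: 1436 × 0.951 + 1176 × 0.372 = 1366 + 437 = 1803
End of period: [527, 643, 1122, 1803]
— Period 3 —
Births: 643 × 0.447 = 287
20–39: 527 × 0.952 = 502
40–59: 643 × 0.951 = 611
60+: 1122 × 0.951 + 1803 × 0.372 = 1067 + 671 = 1738
End of period: [287, 502, 611, 1738]
Dependents (band 0–19 + band 60+) = 287 + 1738 = 2025; working-age = 1113; ratio = 2025/1113 × 100 = 181.9

181.9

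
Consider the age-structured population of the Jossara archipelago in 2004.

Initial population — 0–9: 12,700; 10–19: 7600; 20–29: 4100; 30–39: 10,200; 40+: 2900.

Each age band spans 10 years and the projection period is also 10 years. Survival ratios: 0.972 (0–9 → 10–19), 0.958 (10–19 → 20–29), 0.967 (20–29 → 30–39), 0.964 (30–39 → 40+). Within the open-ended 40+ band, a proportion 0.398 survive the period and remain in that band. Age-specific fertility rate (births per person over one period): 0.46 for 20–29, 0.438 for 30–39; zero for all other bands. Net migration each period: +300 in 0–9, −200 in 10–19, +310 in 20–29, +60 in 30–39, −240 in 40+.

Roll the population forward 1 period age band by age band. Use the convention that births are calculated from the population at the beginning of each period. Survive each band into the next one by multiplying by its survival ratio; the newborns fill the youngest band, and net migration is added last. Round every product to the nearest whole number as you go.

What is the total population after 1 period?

— Period 1 —
Births: 4100 × 0.46 = 1886, 10200 × 0.438 = 4468 ⇒ total 6354
10–19: 12700 × 0.972 = 12344
20–29: 7600 × 0.958 = 7281
30–39: 4100 × 0.967 = 3965
40+: 10200 × 0.964 + 2900 × 0.398 = 9833 + 1154 = 10987
Net migration: 0–9 + 300 → 6654; 10–19 − 200 → 12144; 20–29 + 310 → 7591; 30–39 + 60 → 4025; 40+ − 240 → 10747
Giving 6654 / 12144 / 7591 / 4025 / 10747.
Total after period 1: 6654 + 12144 + 7591 + 4025 + 10747 = 41161

41161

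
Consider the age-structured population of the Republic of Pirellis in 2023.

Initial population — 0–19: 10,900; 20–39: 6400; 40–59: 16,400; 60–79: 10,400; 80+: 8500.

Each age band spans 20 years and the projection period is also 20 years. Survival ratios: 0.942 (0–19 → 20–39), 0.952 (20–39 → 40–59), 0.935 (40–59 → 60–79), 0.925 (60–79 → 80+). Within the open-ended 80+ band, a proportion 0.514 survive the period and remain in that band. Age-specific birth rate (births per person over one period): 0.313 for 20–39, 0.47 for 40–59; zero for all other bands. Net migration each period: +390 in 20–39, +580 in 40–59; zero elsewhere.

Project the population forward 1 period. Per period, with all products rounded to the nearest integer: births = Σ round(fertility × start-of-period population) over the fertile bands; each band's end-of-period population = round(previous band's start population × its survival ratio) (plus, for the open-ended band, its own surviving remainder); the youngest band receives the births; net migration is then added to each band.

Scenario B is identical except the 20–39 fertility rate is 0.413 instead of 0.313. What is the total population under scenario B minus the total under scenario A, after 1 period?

640

— Period 1 —
Births: 6400 * 0.313 = 2003 ; 16400 * 0.47 = 7708 ⇒ total 9711
20–39: 10900 * 0.942 = 10268
40–59: 6400 * 0.952 = 6093
60–79: 16400 * 0.935 = 15334
80+: 10400 * 0.925 + 8500 * 0.514 = 9620 + 4369 = 13989
Net migration: 20–39 + 390 → 10658; 40–59 + 580 → 6673
Population now: 0–19=9711, 20–39=10658, 40–59=6673, 60–79=15334, 80+=13989
Scenario A total after 1 period: 56365
Scenario B projection —
— Period 1 —
Births: 6400 * 0.413 = 2643 ; 16400 * 0.47 = 7708 ⇒ total 10351
20–39: 10900 * 0.942 = 10268
40–59: 6400 * 0.952 = 6093
60–79: 16400 * 0.935 = 15334
80+: 10400 * 0.925 + 8500 * 0.514 = 9620 + 4369 = 13989
Net migration: 20–39 + 390 → 10658; 40–59 + 580 → 6673
Population now: 0–19=10351, 20–39=10658, 40–59=6673, 60–79=15334, 80+=13989
Scenario B total after 1 period: 57005
Difference B − A = 57005 − 56365 = 640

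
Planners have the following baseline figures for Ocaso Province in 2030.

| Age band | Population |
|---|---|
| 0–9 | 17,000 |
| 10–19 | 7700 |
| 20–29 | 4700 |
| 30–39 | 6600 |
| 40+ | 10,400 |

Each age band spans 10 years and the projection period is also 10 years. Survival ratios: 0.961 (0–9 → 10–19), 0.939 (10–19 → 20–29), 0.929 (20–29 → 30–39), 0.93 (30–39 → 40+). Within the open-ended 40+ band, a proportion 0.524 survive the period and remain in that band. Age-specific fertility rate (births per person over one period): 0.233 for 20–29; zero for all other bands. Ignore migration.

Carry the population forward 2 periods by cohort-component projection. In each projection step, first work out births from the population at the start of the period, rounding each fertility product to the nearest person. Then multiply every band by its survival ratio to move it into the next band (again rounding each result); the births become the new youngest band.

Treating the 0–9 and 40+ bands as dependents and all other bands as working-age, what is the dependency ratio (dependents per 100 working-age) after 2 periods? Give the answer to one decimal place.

51.1

(Groups numbered youngest = 1 to oldest = 5.)
Period 1:
Births: 4700 × 0.233 = 1095
Group 2: 17000 × 0.961 = 16337
Group 3: 7700 × 0.939 = 7230
Group 4: 4700 × 0.929 = 4366
Group 5: 6600 × 0.93 + 10400 × 0.524 = 6138 + 5450 = 11588
Giving 1095 / 16337 / 7230 / 4366 / 11588.
Period 2:
Births: 7230 × 0.233 = 1685
Group 2: 1095 × 0.961 = 1052
Group 3: 16337 × 0.939 = 15340
Group 4: 7230 × 0.929 = 6717
Group 5: 4366 × 0.93 + 11588 × 0.524 = 4060 + 6072 = 10132
Giving 1685 / 1052 / 15340 / 6717 / 10132.
Dependents (band 0–9 + band 40+) = 1685 + 10132 = 11817; working-age = 23109; ratio = 11817/23109 × 100 = 51.1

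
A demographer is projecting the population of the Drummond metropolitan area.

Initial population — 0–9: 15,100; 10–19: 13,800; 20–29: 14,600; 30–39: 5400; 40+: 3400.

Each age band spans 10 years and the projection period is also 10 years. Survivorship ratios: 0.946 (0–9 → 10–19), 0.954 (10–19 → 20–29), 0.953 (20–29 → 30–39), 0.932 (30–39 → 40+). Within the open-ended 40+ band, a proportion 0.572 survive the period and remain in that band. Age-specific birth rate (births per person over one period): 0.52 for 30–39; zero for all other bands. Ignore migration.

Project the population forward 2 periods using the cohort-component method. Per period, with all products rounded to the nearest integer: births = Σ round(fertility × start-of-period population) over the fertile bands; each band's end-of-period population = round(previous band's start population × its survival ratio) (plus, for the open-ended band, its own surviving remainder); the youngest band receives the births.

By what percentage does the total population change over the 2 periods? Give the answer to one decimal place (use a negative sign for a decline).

1.4

(Groups numbered youngest = 1 to oldest = 5.)
[period 1]
Births: 5400 × 0.52 = 2808
Group 2: 15100 × 0.946 = 14285
Group 3: 13800 × 0.954 = 13165
Group 4: 14600 × 0.953 = 13914
Group 5: 5400 × 0.932 + 3400 × 0.572 = 5033 + 1945 = 6978
End of period: [2808, 14285, 13165, 13914, 6978]
[period 2]
Births: 13914 × 0.52 = 7235
Group 2: 2808 × 0.946 = 2656
Group 3: 14285 × 0.954 = 13628
Group 4: 13165 × 0.953 = 12546
Group 5: 13914 × 0.932 + 6978 × 0.572 = 12968 + 3991 = 16959
End of period: [7235, 2656, 13628, 12546, 16959]
Total: 52300 → 53024; change = 724; percentage change = 1.4%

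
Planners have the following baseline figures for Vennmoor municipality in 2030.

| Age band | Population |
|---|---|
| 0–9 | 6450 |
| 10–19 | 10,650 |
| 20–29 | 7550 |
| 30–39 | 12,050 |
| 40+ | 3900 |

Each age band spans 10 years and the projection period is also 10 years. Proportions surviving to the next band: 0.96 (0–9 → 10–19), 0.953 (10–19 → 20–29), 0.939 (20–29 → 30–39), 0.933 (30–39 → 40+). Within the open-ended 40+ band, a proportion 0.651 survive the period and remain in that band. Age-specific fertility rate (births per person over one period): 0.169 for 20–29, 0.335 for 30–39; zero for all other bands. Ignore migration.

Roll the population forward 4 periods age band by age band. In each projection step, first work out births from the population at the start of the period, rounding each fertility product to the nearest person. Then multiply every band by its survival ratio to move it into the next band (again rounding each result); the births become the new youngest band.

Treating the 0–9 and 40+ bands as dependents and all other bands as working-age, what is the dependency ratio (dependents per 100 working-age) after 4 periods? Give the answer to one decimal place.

164.2

After projecting period 1:
Births: 7550 × 0.169 = 1276 ; 12050 × 0.335 = 4037 → 5313
10–19: 6450 × 0.96 = 6192
20–29: 10650 × 0.953 = 10149
30–39: 7550 × 0.939 = 7089
40+: 12050 × 0.933 + 3900 × 0.651 = 11243 + 2539 = 13782
→ [5313, 6192, 10149, 7089, 13782]
After projecting period 2:
Births: 10149 × 0.169 = 1715 ; 7089 × 0.335 = 2375 → 4090
10–19: 5313 × 0.96 = 5100
20–29: 6192 × 0.953 = 5901
30–39: 10149 × 0.939 = 9530
40+: 7089 × 0.933 + 13782 × 0.651 = 6614 + 8972 = 15586
→ [4090, 5100, 5901, 9530, 15586]
After projecting period 3:
Births: 5901 × 0.169 = 997 ; 9530 × 0.335 = 3193 → 4190
10–19: 4090 × 0.96 = 3926
20–29: 5100 × 0.953 = 4860
30–39: 5901 × 0.939 = 5541
40+: 9530 × 0.933 + 15586 × 0.651 = 8891 + 10146 = 19037
→ [4190, 3926, 4860, 5541, 19037]
After projecting period 4:
Births: 4860 × 0.169 = 821 ; 5541 × 0.335 = 1856 → 2677
10–19: 4190 × 0.96 = 4022
20–29: 3926 × 0.953 = 3741
30–39: 4860 × 0.939 = 4564
40+: 5541 × 0.933 + 19037 × 0.651 = 5170 + 12393 = 17563
→ [2677, 4022, 3741, 4564, 17563]
Dependents (band 0–9 + band 40+) = 2677 + 17563 = 20240; working-age = 12327; ratio = 20240/12327 × 100 = 164.2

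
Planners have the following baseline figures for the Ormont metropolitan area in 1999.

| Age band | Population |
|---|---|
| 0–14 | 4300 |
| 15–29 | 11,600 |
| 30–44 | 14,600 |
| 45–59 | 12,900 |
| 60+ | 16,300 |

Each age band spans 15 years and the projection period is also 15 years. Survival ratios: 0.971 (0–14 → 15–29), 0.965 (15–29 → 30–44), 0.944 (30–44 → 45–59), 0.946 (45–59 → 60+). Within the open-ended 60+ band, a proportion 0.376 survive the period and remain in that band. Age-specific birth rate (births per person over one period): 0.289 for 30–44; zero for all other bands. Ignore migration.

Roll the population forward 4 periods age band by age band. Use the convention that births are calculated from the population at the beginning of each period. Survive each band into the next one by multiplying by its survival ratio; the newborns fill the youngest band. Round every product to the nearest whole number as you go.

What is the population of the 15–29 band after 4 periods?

Period 1.
Births: 14600 × 0.289 = 4219
15–29: 4300 × 0.971 = 4175
30–44: 11600 × 0.965 = 11194
45–59: 14600 × 0.944 = 13782
60+: 12900 × 0.946 + 16300 × 0.376 = 12203 + 6129 = 18332
End of period: [4219, 4175, 11194, 13782, 18332]
Period 2.
Births: 11194 × 0.289 = 3235
15–29: 4219 × 0.971 = 4097
30–44: 4175 × 0.965 = 4029
45–59: 11194 × 0.944 = 10567
60+: 13782 × 0.946 + 18332 × 0.376 = 13038 + 6893 = 19931
End of period: [3235, 4097, 4029, 10567, 19931]
Period 3.
Births: 4029 × 0.289 = 1164
15–29: 3235 × 0.971 = 3141
30–44: 4097 × 0.965 = 3954
45–59: 4029 × 0.944 = 3803
60+: 10567 × 0.946 + 19931 × 0.376 = 9996 + 7494 = 17490
End of period: [1164, 3141, 3954, 3803, 17490]
Period 4.
Births: 3954 × 0.289 = 1143
15–29: 1164 × 0.971 = 1130
30–44: 3141 × 0.965 = 3031
45–59: 3954 × 0.944 = 3733
60+: 3803 × 0.946 + 17490 × 0.376 = 3598 + 6576 = 10174
End of period: [1143, 1130, 3031, 3733, 10174]

1130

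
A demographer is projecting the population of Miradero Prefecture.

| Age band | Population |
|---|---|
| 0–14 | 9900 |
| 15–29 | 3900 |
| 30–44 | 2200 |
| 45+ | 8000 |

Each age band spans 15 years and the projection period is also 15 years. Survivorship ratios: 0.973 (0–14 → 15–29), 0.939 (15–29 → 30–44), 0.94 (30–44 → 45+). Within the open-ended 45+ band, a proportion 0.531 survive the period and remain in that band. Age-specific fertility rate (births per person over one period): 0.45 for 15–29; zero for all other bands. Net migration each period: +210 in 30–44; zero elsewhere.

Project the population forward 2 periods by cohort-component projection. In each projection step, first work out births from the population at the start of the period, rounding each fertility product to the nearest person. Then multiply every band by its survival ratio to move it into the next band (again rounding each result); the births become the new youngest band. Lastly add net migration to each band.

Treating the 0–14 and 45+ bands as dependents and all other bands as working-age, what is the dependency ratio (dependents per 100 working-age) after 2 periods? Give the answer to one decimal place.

103.3

Call the bands 1 to 4, youngest first.
After projecting period 1:
Births: 3900 × 0.45 = 1755
Band 2: 9900 × 0.973 = 9633
Band 3: 3900 × 0.939 = 3662
Band 4: 2200 × 0.94 + 8000 × 0.531 = 2068 + 4248 = 6316
Net migration: Band 3 + 210 → 3872
Giving 1755 / 9633 / 3872 / 6316.
After projecting period 2:
Births: 9633 × 0.45 = 4335
Band 2: 1755 × 0.973 = 1708
Band 3: 9633 × 0.939 = 9045
Band 4: 3872 × 0.94 + 6316 × 0.531 = 3640 + 3354 = 6994
Net migration: Band 3 + 210 → 9255
Giving 4335 / 1708 / 9255 / 6994.
Dependents (band 0–14 + band 45+) = 4335 + 6994 = 11329; working-age = 10963; ratio = 11329/10963 × 100 = 103.3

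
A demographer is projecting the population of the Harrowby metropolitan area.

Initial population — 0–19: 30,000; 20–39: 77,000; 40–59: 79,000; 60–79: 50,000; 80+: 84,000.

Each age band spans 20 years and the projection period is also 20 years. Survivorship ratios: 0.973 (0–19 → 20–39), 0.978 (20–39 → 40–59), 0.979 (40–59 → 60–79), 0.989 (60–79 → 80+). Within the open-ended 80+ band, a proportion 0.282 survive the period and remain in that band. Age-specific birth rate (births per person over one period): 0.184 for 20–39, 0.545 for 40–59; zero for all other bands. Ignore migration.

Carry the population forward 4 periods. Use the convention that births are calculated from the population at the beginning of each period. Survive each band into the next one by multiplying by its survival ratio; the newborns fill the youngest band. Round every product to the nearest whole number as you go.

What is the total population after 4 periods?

216494

— Period 1 —
Births: 77000 × 0.184 = 14168  |  79000 × 0.545 = 43055 ⇒ total 57223
20–39: 30000 × 0.973 = 29190
40–59: 77000 × 0.978 = 75306
60–79: 79000 × 0.979 = 77341
80+: 50000 × 0.989 + 84000 × 0.282 = 49450 + 23688 = 73138
Giving 57223 / 29190 / 75306 / 77341 / 73138.
— Period 2 —
Births: 29190 × 0.184 = 5371  |  75306 × 0.545 = 41042 ⇒ total 46413
20–39: 57223 × 0.973 = 55678
40–59: 29190 × 0.978 = 28548
60–79: 75306 × 0.979 = 73725
80+: 77341 × 0.989 + 73138 × 0.282 = 76490 + 20625 = 97115
Giving 46413 / 55678 / 28548 / 73725 / 97115.
— Period 3 —
Births: 55678 × 0.184 = 10245  |  28548 × 0.545 = 15559 ⇒ total 25804
20–39: 46413 × 0.973 = 45160
40–59: 55678 × 0.978 = 54453
60–79: 28548 × 0.979 = 27948
80+: 73725 × 0.989 + 97115 × 0.282 = 72914 + 27386 = 100300
Giving 25804 / 45160 / 54453 / 27948 / 100300.
— Period 4 —
Births: 45160 × 0.184 = 8309  |  54453 × 0.545 = 29677 ⇒ total 37986
20–39: 25804 × 0.973 = 25107
40–59: 45160 × 0.978 = 44166
60–79: 54453 × 0.979 = 53309
80+: 27948 × 0.989 + 100300 × 0.282 = 27641 + 28285 = 55926
Giving 37986 / 25107 / 44166 / 53309 / 55926.
Total after period 4: 37986 + 25107 + 44166 + 53309 + 55926 = 216494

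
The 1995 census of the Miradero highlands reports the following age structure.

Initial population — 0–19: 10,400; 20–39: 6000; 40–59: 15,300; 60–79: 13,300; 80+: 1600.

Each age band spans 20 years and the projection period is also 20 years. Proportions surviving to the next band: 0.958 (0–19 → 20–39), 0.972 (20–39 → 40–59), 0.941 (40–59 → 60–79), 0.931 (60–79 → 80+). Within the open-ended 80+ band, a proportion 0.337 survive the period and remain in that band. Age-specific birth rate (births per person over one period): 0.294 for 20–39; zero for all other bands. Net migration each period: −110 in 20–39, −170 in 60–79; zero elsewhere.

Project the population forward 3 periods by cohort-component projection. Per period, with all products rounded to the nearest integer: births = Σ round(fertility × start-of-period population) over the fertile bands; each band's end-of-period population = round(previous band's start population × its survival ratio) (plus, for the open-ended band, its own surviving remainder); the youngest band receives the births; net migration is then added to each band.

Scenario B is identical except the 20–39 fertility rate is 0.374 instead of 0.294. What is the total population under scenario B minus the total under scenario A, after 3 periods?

[period 1]
Births: 6000 * 0.294 = 1764
20–39: 10400 * 0.958 = 9963
40–59: 6000 * 0.972 = 5832
60–79: 15300 * 0.941 = 14397
80+: 13300 * 0.931 + 1600 * 0.337 = 12382 + 539 = 12921
Net migration: 20–39 − 110 → 9853; 60–79 − 170 → 14227
Population now: 0–19=1764, 20–39=9853, 40–59=5832, 60–79=14227, 80+=12921
[period 2]
Births: 9853 * 0.294 = 2897
20–39: 1764 * 0.958 = 1690
40–59: 9853 * 0.972 = 9577
60–79: 5832 * 0.941 = 5488
80+: 14227 * 0.931 + 12921 * 0.337 = 13245 + 4354 = 17599
Net migration: 20–39 − 110 → 1580; 60–79 − 170 → 5318
Population now: 0–19=2897, 20–39=1580, 40–59=9577, 60–79=5318, 80+=17599
[period 3]
Births: 1580 * 0.294 = 465
20–39: 2897 * 0.958 = 2775
40–59: 1580 * 0.972 = 1536
60–79: 9577 * 0.941 = 9012
80+: 5318 * 0.931 + 17599 * 0.337 = 4951 + 5931 = 10882
Net migration: 20–39 − 110 → 2665; 60–79 − 170 → 8842
Population now: 0–19=465, 20–39=2665, 40–59=1536, 60–79=8842, 80+=10882
Scenario A total after 3 periods: 24390
Scenario B projection —
[period 1]
Births: 6000 * 0.374 = 2244
20–39: 10400 * 0.958 = 9963
40–59: 6000 * 0.972 = 5832
60–79: 15300 * 0.941 = 14397
80+: 13300 * 0.931 + 1600 * 0.337 = 12382 + 539 = 12921
Net migration: 20–39 − 110 → 9853; 60–79 − 170 → 14227
Population now: 0–19=2244, 20–39=9853, 40–59=5832, 60–79=14227, 80+=12921
[period 2]
Births: 9853 * 0.374 = 3685
20–39: 2244 * 0.958 = 2150
40–59: 9853 * 0.972 = 9577
60–79: 5832 * 0.941 = 5488
80+: 14227 * 0.931 + 12921 * 0.337 = 13245 + 4354 = 17599
Net migration: 20–39 − 110 → 2040; 60–79 − 170 → 5318
Population now: 0–19=3685, 20–39=2040, 40–59=9577, 60–79=5318, 80+=17599
[period 3]
Births: 2040 * 0.374 = 763
20–39: 3685 * 0.958 = 3530
40–59: 2040 * 0.972 = 1983
60–79: 9577 * 0.941 = 9012
80+: 5318 * 0.931 + 17599 * 0.337 = 4951 + 5931 = 10882
Net migration: 20–39 − 110 → 3420; 60–79 − 170 → 8842
Population now: 0–19=763, 20–39=3420, 40–59=1983, 60–79=8842, 80+=10882
Scenario B total after 3 periods: 25890
Difference B − A = 25890 − 24390 = 1500

1500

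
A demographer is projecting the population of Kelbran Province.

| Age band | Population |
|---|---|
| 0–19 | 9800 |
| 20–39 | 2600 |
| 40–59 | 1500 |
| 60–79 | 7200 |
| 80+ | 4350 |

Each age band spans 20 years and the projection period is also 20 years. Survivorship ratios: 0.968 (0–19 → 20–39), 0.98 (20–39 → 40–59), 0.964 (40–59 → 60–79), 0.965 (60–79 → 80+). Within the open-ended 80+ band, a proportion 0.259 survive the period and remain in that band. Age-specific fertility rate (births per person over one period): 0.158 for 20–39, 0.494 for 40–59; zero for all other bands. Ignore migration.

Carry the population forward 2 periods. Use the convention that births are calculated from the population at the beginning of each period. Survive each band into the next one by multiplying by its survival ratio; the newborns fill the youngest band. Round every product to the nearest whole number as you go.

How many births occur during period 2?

2758

Period 1.
Births: 2600 × 0.158 = 411 ; 1500 × 0.494 = 741 → total 1152
20–39: 9800 × 0.968 = 9486
40–59: 2600 × 0.98 = 2548
60–79: 1500 × 0.964 = 1446
80+: 7200 × 0.965 + 4350 × 0.259 = 6948 + 1127 = 8075
→ [1152, 9486, 2548, 1446, 8075]
Period 2.
Births: 9486 × 0.158 = 1499 ; 2548 × 0.494 = 1259 → total 2758
20–39: 1152 × 0.968 = 1115
40–59: 9486 × 0.98 = 9296
60–79: 2548 × 0.964 = 2456
80+: 1446 × 0.965 + 8075 × 0.259 = 1395 + 2091 = 3486
→ [2758, 1115, 9296, 2456, 3486]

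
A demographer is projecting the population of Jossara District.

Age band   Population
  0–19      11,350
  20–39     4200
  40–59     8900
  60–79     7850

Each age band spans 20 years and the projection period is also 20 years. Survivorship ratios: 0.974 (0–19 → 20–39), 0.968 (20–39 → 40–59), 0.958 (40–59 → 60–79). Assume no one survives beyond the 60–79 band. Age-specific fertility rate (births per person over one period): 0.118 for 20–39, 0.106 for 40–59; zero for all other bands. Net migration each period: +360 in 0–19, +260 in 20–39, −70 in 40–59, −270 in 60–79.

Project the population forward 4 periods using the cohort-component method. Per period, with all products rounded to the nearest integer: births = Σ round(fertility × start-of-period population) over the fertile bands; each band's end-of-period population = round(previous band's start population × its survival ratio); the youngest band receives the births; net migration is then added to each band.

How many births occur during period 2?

— Period 1 —
Births: 4200 × 0.118 = 496 ; 8900 × 0.106 = 943 — total 1439
20–39: 11350 × 0.974 = 11055
40–59: 4200 × 0.968 = 4066
60–79: 8900 × 0.958 = 8526
Net migration: 0–19 + 360 → 1799; 20–39 + 260 → 11315; 40–59 − 70 → 3996; 60–79 − 270 → 8256
End of period: [1799, 11315, 3996, 8256]
— Period 2 —
Births: 11315 × 0.118 = 1335 ; 3996 × 0.106 = 424 — total 1759
20–39: 1799 × 0.974 = 1752
40–59: 11315 × 0.968 = 10953
60–79: 3996 × 0.958 = 3828
Net migration: 0–19 + 360 → 2119; 20–39 + 260 → 2012; 40–59 − 70 → 10883; 60–79 − 270 → 3558
End of period: [2119, 2012, 10883, 3558]

1759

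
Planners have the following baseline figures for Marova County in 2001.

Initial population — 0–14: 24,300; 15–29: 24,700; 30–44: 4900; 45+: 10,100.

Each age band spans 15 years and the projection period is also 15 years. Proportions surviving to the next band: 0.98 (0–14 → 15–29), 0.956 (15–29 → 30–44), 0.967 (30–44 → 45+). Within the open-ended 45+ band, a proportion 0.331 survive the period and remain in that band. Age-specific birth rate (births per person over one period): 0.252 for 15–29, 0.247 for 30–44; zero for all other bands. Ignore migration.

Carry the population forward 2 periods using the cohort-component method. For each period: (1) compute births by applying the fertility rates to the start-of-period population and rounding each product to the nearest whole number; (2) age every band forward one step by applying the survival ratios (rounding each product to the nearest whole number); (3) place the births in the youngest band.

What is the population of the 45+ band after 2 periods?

Let group 1 be 0–14 through group 4 = 45+.
Period 1:
Births: 24700 × 0.252 = 6224, 4900 × 0.247 = 1210 → 7434
Group 2: 24300 × 0.98 = 23814
Group 3: 24700 × 0.956 = 23613
Group 4: 4900 × 0.967 + 10100 × 0.331 = 4738 + 3343 = 8081
Giving 7434 / 23814 / 23613 / 8081.
Period 2:
Births: 23814 × 0.252 = 6001, 23613 × 0.247 = 5832 → 11833
Group 2: 7434 × 0.98 = 7285
Group 3: 23814 × 0.956 = 22766
Group 4: 23613 × 0.967 + 8081 × 0.331 = 22834 + 2675 = 25509
Giving 11833 / 7285 / 22766 / 25509.

25509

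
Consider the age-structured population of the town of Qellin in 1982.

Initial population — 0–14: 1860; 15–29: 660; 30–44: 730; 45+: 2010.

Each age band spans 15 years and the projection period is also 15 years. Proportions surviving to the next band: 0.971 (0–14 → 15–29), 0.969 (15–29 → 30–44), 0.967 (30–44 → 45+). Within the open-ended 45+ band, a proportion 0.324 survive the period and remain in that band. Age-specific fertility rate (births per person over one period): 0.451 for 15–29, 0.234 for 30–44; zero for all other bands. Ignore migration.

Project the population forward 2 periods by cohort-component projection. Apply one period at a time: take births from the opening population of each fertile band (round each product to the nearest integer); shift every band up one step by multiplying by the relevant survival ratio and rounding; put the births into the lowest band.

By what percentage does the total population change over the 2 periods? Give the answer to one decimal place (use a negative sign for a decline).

After projecting period 1:
Births: 660 × 0.451 = 298 ; 730 × 0.234 = 171 → total 469
15–29: 1860 × 0.971 = 1806
30–44: 660 × 0.969 = 640
45+: 730 × 0.967 + 2010 × 0.324 = 706 + 651 = 1357
→ [469, 1806, 640, 1357]
After projecting period 2:
Births: 1806 × 0.451 = 815 ; 640 × 0.234 = 150 → total 965
15–29: 469 × 0.971 = 455
30–44: 1806 × 0.969 = 1750
45+: 640 × 0.967 + 1357 × 0.324 = 619 + 440 = 1059
→ [965, 455, 1750, 1059]
Total: 5260 → 4229; change = -1031; percentage change = -19.6%

-19.6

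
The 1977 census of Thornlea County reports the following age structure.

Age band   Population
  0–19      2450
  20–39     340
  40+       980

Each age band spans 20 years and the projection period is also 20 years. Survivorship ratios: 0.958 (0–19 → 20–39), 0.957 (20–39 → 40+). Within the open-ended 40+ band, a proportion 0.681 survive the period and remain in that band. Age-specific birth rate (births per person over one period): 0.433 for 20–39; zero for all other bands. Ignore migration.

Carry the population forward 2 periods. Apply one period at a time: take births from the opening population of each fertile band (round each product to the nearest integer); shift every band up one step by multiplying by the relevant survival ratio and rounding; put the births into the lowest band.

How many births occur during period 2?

After projecting period 1:
Births: 340 * 0.433 = 147
20–39: 2450 * 0.958 = 2347
40+: 340 * 0.957 + 980 * 0.681 = 325 + 667 = 992
End of period: [147, 2347, 992]
After projecting period 2:
Births: 2347 * 0.433 = 1016
20–39: 147 * 0.958 = 141
40+: 2347 * 0.957 + 992 * 0.681 = 2246 + 676 = 2922
End of period: [1016, 141, 2922]

1016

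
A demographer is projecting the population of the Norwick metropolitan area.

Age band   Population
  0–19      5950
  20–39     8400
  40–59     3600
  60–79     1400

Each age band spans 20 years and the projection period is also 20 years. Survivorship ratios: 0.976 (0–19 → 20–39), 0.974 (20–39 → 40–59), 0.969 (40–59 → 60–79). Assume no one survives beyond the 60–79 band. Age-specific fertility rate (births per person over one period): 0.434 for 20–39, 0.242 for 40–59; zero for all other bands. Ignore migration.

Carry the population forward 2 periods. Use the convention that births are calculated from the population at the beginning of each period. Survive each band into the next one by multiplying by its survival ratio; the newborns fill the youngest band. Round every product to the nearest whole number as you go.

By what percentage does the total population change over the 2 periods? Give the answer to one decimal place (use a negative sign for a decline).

— Period 1 —
Births: 8400 * 0.434 = 3646, 3600 * 0.242 = 871 → 4517
20–39: 5950 * 0.976 = 5807
40–59: 8400 * 0.974 = 8182
60–79: 3600 * 0.969 = 3488
→ [4517, 5807, 8182, 3488]
— Period 2 —
Births: 5807 * 0.434 = 2520, 8182 * 0.242 = 1980 → 4500
20–39: 4517 * 0.976 = 4409
40–59: 5807 * 0.974 = 5656
60–79: 8182 * 0.969 = 7928
→ [4500, 4409, 5656, 7928]
Total: 19350 → 22493; change = 3143; percentage change = 16.2%

16.2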